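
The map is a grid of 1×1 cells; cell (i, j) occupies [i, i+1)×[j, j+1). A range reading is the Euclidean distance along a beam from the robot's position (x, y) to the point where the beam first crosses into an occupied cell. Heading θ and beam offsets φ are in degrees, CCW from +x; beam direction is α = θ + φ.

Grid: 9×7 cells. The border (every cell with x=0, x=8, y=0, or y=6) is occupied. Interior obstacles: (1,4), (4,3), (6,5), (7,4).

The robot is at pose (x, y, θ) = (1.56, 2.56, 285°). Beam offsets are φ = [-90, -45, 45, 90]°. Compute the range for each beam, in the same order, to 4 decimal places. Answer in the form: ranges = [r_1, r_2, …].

ranges = [0.5798, 1.1200, 3.1200, 2.5261]

beam 1: φ=-90°, α=195°
  d=(-0.9659,-0.2588)  start (1,2)  tX=0.5798 tY=2.1637  stride 1/|dx|=1.0353 1/|dy|=3.8637
    cross x-line → (0,2), t=0.5798 (wall)
  → r_1 = 0.5798
beam 2: φ=-45°, α=240°
  d=(-0.5000,-0.8660)  start (1,2)  tX=1.1200 tY=0.6466  stride 1/|dx|=2.0000 1/|dy|=1.1547
    cross y-line → (1,1), t=0.6466
    cross x-line → (0,1), t=1.1200 (wall)
  → r_2 = 1.1200
beam 3: φ=45°, α=330°
  d=(0.8660,-0.5000)  start (1,2)  tX=0.5081 tY=1.1200  stride 1/|dx|=1.1547 1/|dy|=2.0000
    cross x-line → (2,2), t=0.5081
    cross y-line → (2,1), t=1.1200
    cross x-line → (3,1), t=1.6628
    cross x-line → (4,1), t=2.8175
    cross y-line → (4,0), t=3.1200 (wall)
  → r_3 = 3.1200
beam 4: φ=90°, α=15°
  d=(0.9659,0.2588)  start (1,2)  tX=0.4555 tY=1.7000  stride 1/|dx|=1.0353 1/|dy|=3.8637
    cross x-line → (2,2), t=0.4555
    cross x-line → (3,2), t=1.4908
    cross y-line → (3,3), t=1.7000
    cross x-line → (4,3), t=2.5261 (wall)
  → r_4 = 2.5261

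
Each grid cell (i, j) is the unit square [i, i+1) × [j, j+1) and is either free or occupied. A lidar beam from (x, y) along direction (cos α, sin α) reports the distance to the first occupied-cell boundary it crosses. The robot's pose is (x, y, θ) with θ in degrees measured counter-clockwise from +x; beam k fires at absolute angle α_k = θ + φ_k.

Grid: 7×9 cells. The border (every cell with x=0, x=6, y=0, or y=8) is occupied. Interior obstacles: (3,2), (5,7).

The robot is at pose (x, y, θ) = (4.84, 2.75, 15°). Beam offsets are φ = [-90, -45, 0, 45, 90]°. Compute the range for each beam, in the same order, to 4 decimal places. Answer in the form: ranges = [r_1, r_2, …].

beam 1: φ=-90°, α=285°
  dir = (cos 285°, sin 285°) = (0.2588, -0.9659); from cell (4,2)
  next x-line at t=0.6182, next y-line at t=0.7765; Δt_x=3.8637, Δt_y=1.0353
    x: enter (5,2) at t=0.6182
    y: enter (5,1) at t=0.7765
    y: enter (5,0) at t=1.8117 ← occupied
  → r_1 = 1.8117
beam 2: φ=-45°, α=330°
  dir = (cos 330°, sin 330°) = (0.8660, -0.5000); from cell (4,2)
  next x-line at t=0.1848, next y-line at t=1.5000; Δt_x=1.1547, Δt_y=2.0000
    x: enter (5,2) at t=0.1848
    x: enter (6,2) at t=1.3395 ← occupied
  → r_2 = 1.3395
beam 3: φ=0°, α=15°
  dir = (cos 15°, sin 15°) = (0.9659, 0.2588); from cell (4,2)
  next x-line at t=0.1656, next y-line at t=0.9659; Δt_x=1.0353, Δt_y=3.8637
    x: enter (5,2) at t=0.1656
    y: enter (5,3) at t=0.9659
    x: enter (6,3) at t=1.2009 ← occupied
  → r_3 = 1.2009
beam 4: φ=45°, α=60°
  dir = (cos 60°, sin 60°) = (0.5000, 0.8660); from cell (4,2)
  next x-line at t=0.3200, next y-line at t=0.2887; Δt_x=2.0000, Δt_y=1.1547
    y: enter (4,3) at t=0.2887
    x: enter (5,3) at t=0.3200
    y: enter (5,4) at t=1.4434
    x: enter (6,4) at t=2.3200 ← occupied
  → r_4 = 2.3200
beam 5: φ=90°, α=105°
  dir = (cos 105°, sin 105°) = (-0.2588, 0.9659); from cell (4,2)
  next x-line at t=3.2455, next y-line at t=0.2588; Δt_x=3.8637, Δt_y=1.0353
    y: enter (4,3) at t=0.2588
    y: enter (4,4) at t=1.2941
    y: enter (4,5) at t=2.3294
    x: enter (3,5) at t=3.2455
    y: enter (3,6) at t=3.3646
    y: enter (3,7) at t=4.3999
    y: enter (3,8) at t=5.4352 ← occupied
  → r_5 = 5.4352

ranges = [1.8117, 1.3395, 1.2009, 2.3200, 5.4352]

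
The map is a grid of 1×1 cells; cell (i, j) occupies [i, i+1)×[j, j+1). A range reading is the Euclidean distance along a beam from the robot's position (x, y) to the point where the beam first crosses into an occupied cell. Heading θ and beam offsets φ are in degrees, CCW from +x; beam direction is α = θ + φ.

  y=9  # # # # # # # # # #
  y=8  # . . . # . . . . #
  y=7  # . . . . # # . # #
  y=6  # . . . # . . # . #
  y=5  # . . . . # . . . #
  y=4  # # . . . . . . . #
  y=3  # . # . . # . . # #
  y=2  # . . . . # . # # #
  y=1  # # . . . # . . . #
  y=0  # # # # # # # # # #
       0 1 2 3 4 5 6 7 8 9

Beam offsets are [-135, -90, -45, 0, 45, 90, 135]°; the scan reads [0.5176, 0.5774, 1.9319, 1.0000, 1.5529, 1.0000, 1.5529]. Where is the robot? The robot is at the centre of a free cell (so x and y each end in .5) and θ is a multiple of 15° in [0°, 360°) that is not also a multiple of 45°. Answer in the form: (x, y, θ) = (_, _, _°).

Enumerate (i+0.5, j+0.5, θ) over the 48 free cells and 16 admissible headings. For each, cast all 7 beams and compare to the given ranges.
  (3.5, 4.5, 240°): beam 1 = 4.6587 ≠ 0.5176 ✗
  (7.5, 7.5, 60°): beam 3 = 0.5176 ≠ 1.9319 ✗
  (4.5, 4.5, 210°): beam 1 = 1.5529 ≠ 0.5176 ✗
  …
  (7.5, 8.5, 210°): r_1=0.5176, r_2=0.5774, r_3=1.9319, r_4=1.0000, r_5=1.5529, r_6=1.0000, r_7=1.5529 — all match ✓
No second candidate reproduces the full scan.

(x, y, θ) = (7.5, 8.5, 210°)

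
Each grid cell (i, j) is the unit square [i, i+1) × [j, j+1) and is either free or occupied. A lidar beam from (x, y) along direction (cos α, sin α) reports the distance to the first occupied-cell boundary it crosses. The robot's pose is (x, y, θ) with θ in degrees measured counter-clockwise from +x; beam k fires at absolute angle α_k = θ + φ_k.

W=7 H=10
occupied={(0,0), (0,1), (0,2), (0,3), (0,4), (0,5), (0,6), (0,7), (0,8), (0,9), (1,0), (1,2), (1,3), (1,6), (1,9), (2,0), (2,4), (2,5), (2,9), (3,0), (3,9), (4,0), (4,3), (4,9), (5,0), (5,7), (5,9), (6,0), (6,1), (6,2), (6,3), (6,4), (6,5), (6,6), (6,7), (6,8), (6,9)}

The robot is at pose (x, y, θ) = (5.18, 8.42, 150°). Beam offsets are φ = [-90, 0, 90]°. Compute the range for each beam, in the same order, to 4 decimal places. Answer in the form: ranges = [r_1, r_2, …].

ranges = [0.6697, 1.1600, 4.3600]

beam 1: φ=-90°, α=60°
  d=(0.5000,0.8660)  start (5,8)  tX=1.6400 tY=0.6697  stride 1/|dx|=2.0000 1/|dy|=1.1547
    cross y-line → (5,9), t=0.6697 (wall)
  → r_1 = 0.6697
beam 2: φ=0°, α=150°
  d=(-0.8660,0.5000)  start (5,8)  tX=0.2078 tY=1.1600  stride 1/|dx|=1.1547 1/|dy|=2.0000
    cross x-line → (4,8), t=0.2078
    cross y-line → (4,9), t=1.1600 (wall)
  → r_2 = 1.1600
beam 3: φ=90°, α=240°
  d=(-0.5000,-0.8660)  start (5,8)  tX=0.3600 tY=0.4850  stride 1/|dx|=2.0000 1/|dy|=1.1547
    cross x-line → (4,8), t=0.3600
    cross y-line → (4,7), t=0.4850
    cross y-line → (4,6), t=1.6397
    cross x-line → (3,6), t=2.3600
    cross y-line → (3,5), t=2.7944
    cross y-line → (3,4), t=3.9491
    cross x-line → (2,4), t=4.3600 (wall)
  → r_3 = 4.3600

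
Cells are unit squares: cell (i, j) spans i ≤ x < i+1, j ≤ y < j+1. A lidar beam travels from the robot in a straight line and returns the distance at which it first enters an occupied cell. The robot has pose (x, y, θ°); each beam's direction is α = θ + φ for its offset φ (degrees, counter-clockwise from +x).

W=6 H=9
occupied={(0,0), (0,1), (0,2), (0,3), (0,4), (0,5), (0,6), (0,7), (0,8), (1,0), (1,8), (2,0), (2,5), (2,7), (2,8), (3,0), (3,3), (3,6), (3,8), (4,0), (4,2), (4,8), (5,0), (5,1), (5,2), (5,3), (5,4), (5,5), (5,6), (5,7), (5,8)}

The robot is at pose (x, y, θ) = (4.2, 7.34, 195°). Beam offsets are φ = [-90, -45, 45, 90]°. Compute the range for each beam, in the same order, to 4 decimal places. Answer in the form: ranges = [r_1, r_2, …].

beam 1: φ=-90°, α=105°
  cosα=-0.2588 sinα=0.9659 | (4,7) | tMaxX 0.7727 tMaxY 0.6833 | tΔX 3.8637 tΔY 1.0353
    t=0.6833 [y] (4,8) — stop
  → r_1 = 0.6833
beam 2: φ=-45°, α=150°
  cosα=-0.8660 sinα=0.5000 | (4,7) | tMaxX 0.2309 tMaxY 1.3200 | tΔX 1.1547 tΔY 2.0000
    t=0.2309 [x] (3,7)
    t=1.3200 [y] (3,8) — stop
  → r_2 = 1.3200
beam 3: φ=45°, α=240°
  cosα=-0.5000 sinα=-0.8660 | (4,7) | tMaxX 0.4000 tMaxY 0.3926 | tΔX 2.0000 tΔY 1.1547
    t=0.3926 [y] (4,6)
    t=0.4000 [x] (3,6) — stop
  → r_3 = 0.4000
beam 4: φ=90°, α=285°
  cosα=0.2588 sinα=-0.9659 | (4,7) | tMaxX 3.0910 tMaxY 0.3520 | tΔX 3.8637 tΔY 1.0353
    t=0.3520 [y] (4,6)
    t=1.3873 [y] (4,5)
    t=2.4225 [y] (4,4)
    t=3.0910 [x] (5,4) — stop
  → r_4 = 3.0910

ranges = [0.6833, 1.3200, 0.4000, 3.0910]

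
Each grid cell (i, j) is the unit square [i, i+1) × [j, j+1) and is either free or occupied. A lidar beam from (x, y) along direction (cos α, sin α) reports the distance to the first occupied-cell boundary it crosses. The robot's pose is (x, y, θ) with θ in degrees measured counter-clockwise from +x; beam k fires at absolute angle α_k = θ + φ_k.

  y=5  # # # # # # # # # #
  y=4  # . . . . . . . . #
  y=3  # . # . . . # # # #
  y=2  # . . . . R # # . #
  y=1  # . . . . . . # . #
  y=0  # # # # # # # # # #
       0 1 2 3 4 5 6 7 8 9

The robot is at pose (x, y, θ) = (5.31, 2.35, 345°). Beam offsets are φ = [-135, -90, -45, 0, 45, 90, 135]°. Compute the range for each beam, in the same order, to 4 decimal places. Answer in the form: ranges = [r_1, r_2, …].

ranges = [2.7000, 1.3976, 1.5588, 0.7143, 0.7967, 2.7435, 3.0600]

beam 1: φ=-135°, α=210°
  cosα=-0.8660 sinα=-0.5000 | (5,2) | tMaxX 0.3580 tMaxY 0.7000 | tΔX 1.1547 tΔY 2.0000
    t=0.3580 [x] (4,2)
    t=0.7000 [y] (4,1)
    t=1.5127 [x] (3,1)
    t=2.6674 [x] (2,1)
    t=2.7000 [y] (2,0) — stop
  → r_1 = 2.7000
beam 2: φ=-90°, α=255°
  cosα=-0.2588 sinα=-0.9659 | (5,2) | tMaxX 1.1977 tMaxY 0.3623 | tΔX 3.8637 tΔY 1.0353
    t=0.3623 [y] (5,1)
    t=1.1977 [x] (4,1)
    t=1.3976 [y] (4,0) — stop
  → r_2 = 1.3976
beam 3: φ=-45°, α=300°
  cosα=0.5000 sinα=-0.8660 | (5,2) | tMaxX 1.3800 tMaxY 0.4041 | tΔX 2.0000 tΔY 1.1547
    t=0.4041 [y] (5,1)
    t=1.3800 [x] (6,1)
    t=1.5588 [y] (6,0) — stop
  → r_3 = 1.5588
beam 4: φ=0°, α=345°
  cosα=0.9659 sinα=-0.2588 | (5,2) | tMaxX 0.7143 tMaxY 1.3523 | tΔX 1.0353 tΔY 3.8637
    t=0.7143 [x] (6,2) — stop
  → r_4 = 0.7143
beam 5: φ=45°, α=30°
  cosα=0.8660 sinα=0.5000 | (5,2) | tMaxX 0.7967 tMaxY 1.3000 | tΔX 1.1547 tΔY 2.0000
    t=0.7967 [x] (6,2) — stop
  → r_5 = 0.7967
beam 6: φ=90°, α=75°
  cosα=0.2588 sinα=0.9659 | (5,2) | tMaxX 2.6660 tMaxY 0.6729 | tΔX 3.8637 tΔY 1.0353
    t=0.6729 [y] (5,3)
    t=1.7082 [y] (5,4)
    t=2.6660 [x] (6,4)
    t=2.7435 [y] (6,5) — stop
  → r_6 = 2.7435
beam 7: φ=135°, α=120°
  cosα=-0.5000 sinα=0.8660 | (5,2) | tMaxX 0.6200 tMaxY 0.7506 | tΔX 2.0000 tΔY 1.1547
    t=0.6200 [x] (4,2)
    t=0.7506 [y] (4,3)
    t=1.9053 [y] (4,4)
    t=2.6200 [x] (3,4)
    t=3.0600 [y] (3,5) — stop
  → r_7 = 3.0600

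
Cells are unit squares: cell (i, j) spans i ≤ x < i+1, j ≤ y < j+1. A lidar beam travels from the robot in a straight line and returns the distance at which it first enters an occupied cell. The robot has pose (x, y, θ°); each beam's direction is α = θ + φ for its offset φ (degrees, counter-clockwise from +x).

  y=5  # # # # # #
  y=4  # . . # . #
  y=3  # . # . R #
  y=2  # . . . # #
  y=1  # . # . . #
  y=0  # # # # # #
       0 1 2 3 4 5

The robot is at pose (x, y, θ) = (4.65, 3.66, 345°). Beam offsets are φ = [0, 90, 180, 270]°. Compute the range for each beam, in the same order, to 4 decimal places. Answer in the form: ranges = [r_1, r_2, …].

ranges = [0.3623, 1.3523, 1.3137, 0.6833]

beam 1: φ=0°, α=345°
  d=(0.9659,-0.2588)  start (4,3)  tX=0.3623 tY=2.5500  stride 1/|dx|=1.0353 1/|dy|=3.8637
    cross x-line → (5,3), t=0.3623 (wall)
  → r_1 = 0.3623
beam 2: φ=90°, α=75°
  d=(0.2588,0.9659)  start (4,3)  tX=1.3523 tY=0.3520  stride 1/|dx|=3.8637 1/|dy|=1.0353
    cross y-line → (4,4), t=0.3520
    cross x-line → (5,4), t=1.3523 (wall)
  → r_2 = 1.3523
beam 3: φ=180°, α=165°
  d=(-0.9659,0.2588)  start (4,3)  tX=0.6729 tY=1.3137  stride 1/|dx|=1.0353 1/|dy|=3.8637
    cross x-line → (3,3), t=0.6729
    cross y-line → (3,4), t=1.3137 (wall)
  → r_3 = 1.3137
beam 4: φ=270°, α=255°
  d=(-0.2588,-0.9659)  start (4,3)  tX=2.5114 tY=0.6833  stride 1/|dx|=3.8637 1/|dy|=1.0353
    cross y-line → (4,2), t=0.6833 (wall)
  → r_4 = 0.6833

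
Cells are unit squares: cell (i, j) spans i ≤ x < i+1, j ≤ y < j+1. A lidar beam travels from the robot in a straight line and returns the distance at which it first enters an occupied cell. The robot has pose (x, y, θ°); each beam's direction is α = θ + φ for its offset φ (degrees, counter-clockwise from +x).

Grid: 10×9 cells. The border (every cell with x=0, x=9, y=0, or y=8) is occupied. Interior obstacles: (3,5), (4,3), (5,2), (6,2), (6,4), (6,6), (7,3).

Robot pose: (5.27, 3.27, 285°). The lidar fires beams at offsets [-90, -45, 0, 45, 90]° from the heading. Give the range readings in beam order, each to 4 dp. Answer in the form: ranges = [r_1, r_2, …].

beam 1: φ=-90°, α=195°
  direction (-0.9659, -0.2588); cell (5,3); t to first gridline: x 0.2795, y 1.0432 (then +1.0353 / +3.8637)
    (4,3) via x @ 0.2795  # hit
  → r_1 = 0.2795
beam 2: φ=-45°, α=240°
  direction (-0.5000, -0.8660); cell (5,3); t to first gridline: x 0.5400, y 0.3118 (then +2.0000 / +1.1547)
    (5,2) via y @ 0.3118  # hit
  → r_2 = 0.3118
beam 3: φ=0°, α=285°
  direction (0.2588, -0.9659); cell (5,3); t to first gridline: x 2.8205, y 0.2795 (then +3.8637 / +1.0353)
    (5,2) via y @ 0.2795  # hit
  → r_3 = 0.2795
beam 4: φ=45°, α=330°
  direction (0.8660, -0.5000); cell (5,3); t to first gridline: x 0.8429, y 0.5400 (then +1.1547 / +2.0000)
    (5,2) via y @ 0.5400  # hit
  → r_4 = 0.5400
beam 5: φ=90°, α=15°
  direction (0.9659, 0.2588); cell (5,3); t to first gridline: x 0.7558, y 2.8205 (then +1.0353 / +3.8637)
    (6,3) via x @ 0.7558
    (7,3) via x @ 1.7910  # hit
  → r_5 = 1.7910

ranges = [0.2795, 0.3118, 0.2795, 0.5400, 1.7910]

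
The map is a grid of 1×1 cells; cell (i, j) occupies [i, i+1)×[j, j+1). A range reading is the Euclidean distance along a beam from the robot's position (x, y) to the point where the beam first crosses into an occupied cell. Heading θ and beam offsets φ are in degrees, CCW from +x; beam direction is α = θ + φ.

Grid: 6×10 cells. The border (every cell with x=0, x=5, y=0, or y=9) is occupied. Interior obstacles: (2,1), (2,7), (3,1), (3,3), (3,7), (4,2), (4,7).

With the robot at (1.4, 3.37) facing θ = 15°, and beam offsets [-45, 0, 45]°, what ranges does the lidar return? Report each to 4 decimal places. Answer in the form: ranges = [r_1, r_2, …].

ranges = [2.7400, 1.6564, 4.1916]

beam 1: φ=-45°, α=330°
  d=(0.8660,-0.5000)  start (1,3)  tX=0.6928 tY=0.7400  stride 1/|dx|=1.1547 1/|dy|=2.0000
    cross x-line → (2,3), t=0.6928
    cross y-line → (2,2), t=0.7400
    cross x-line → (3,2), t=1.8475
    cross y-line → (3,1), t=2.7400 (wall)
  → r_1 = 2.7400
beam 2: φ=0°, α=15°
  d=(0.9659,0.2588)  start (1,3)  tX=0.6212 tY=2.4341  stride 1/|dx|=1.0353 1/|dy|=3.8637
    cross x-line → (2,3), t=0.6212
    cross x-line → (3,3), t=1.6564 (wall)
  → r_2 = 1.6564
beam 3: φ=45°, α=60°
  d=(0.5000,0.8660)  start (1,3)  tX=1.2000 tY=0.7275  stride 1/|dx|=2.0000 1/|dy|=1.1547
    cross y-line → (1,4), t=0.7275
    cross x-line → (2,4), t=1.2000
    cross y-line → (2,5), t=1.8822
    cross y-line → (2,6), t=3.0369
    cross x-line → (3,6), t=3.2000
    cross y-line → (3,7), t=4.1916 (wall)
  → r_3 = 4.1916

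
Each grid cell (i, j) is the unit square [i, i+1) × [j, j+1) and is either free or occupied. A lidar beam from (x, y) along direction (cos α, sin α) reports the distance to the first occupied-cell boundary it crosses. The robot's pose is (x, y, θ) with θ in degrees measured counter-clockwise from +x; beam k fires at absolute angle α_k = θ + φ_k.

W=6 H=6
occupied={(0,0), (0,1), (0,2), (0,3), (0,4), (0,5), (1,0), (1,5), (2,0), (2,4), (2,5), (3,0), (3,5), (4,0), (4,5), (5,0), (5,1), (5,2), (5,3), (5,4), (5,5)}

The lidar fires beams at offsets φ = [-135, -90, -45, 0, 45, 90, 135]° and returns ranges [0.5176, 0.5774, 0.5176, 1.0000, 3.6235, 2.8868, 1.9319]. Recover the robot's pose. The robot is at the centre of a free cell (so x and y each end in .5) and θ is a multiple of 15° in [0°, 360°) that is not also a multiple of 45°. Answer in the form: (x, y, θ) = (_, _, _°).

(x, y, θ) = (1.5, 1.5, 330°)

Candidates: 15 free-cell centres × 16 headings = 240 poses. Raycast each; keep the one whose scan matches to 4 dp.
  (2.5, 1.5, 30°): beam 3 = 1.9319 ≠ 0.5176 ✗
  (4.5, 4.5, 105°): beam 1 = 0.5774 ≠ 0.5176 ✗
  (1.5, 4.5, 330°): beam 2 = 1.0000 ≠ 0.5774 ✗
  (4.5, 4.5, 300°): beam 1 = 1.5529 ≠ 0.5176 ✗
  …
  (1.5, 1.5, 330°): r_1=0.5176, r_2=0.5774, r_3=0.5176, r_4=1.0000, r_5=3.6235, r_6=2.8868, r_7=1.9319 — all match ✓
Unique over the lattice → pose = (1.5, 1.5, 330°).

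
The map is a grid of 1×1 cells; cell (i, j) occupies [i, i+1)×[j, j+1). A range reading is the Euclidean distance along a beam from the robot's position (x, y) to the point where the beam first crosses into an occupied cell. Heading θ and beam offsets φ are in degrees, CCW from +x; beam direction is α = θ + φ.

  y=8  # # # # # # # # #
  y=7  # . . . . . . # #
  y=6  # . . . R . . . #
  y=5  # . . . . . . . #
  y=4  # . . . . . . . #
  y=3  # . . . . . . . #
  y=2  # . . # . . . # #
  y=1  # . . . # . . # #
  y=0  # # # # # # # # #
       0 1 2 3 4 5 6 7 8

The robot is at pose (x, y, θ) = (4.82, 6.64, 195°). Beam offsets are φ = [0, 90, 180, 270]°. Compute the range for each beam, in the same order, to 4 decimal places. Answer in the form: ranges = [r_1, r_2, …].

beam 1: φ=0°, α=195°
  dir = (cos 195°, sin 195°) = (-0.9659, -0.2588); from cell (4,6)
  next x-line at t=0.8489, next y-line at t=2.4728; Δt_x=1.0353, Δt_y=3.8637
    x: enter (3,6) at t=0.8489
    x: enter (2,6) at t=1.8842
    y: enter (2,5) at t=2.4728
    x: enter (1,5) at t=2.9195
    x: enter (0,5) at t=3.9548 ← occupied
  → r_1 = 3.9548
beam 2: φ=90°, α=285°
  dir = (cos 285°, sin 285°) = (0.2588, -0.9659); from cell (4,6)
  next x-line at t=0.6955, next y-line at t=0.6626; Δt_x=3.8637, Δt_y=1.0353
    y: enter (4,5) at t=0.6626
    x: enter (5,5) at t=0.6955
    y: enter (5,4) at t=1.6979
    y: enter (5,3) at t=2.7331
    y: enter (5,2) at t=3.7684
    x: enter (6,2) at t=4.5592
    y: enter (6,1) at t=4.8037
    y: enter (6,0) at t=5.8390 ← occupied
  → r_2 = 5.8390
beam 3: φ=180°, α=15°
  dir = (cos 15°, sin 15°) = (0.9659, 0.2588); from cell (4,6)
  next x-line at t=0.1863, next y-line at t=1.3909; Δt_x=1.0353, Δt_y=3.8637
    x: enter (5,6) at t=0.1863
    x: enter (6,6) at t=1.2216
    y: enter (6,7) at t=1.3909
    x: enter (7,7) at t=2.2569 ← occupied
  → r_3 = 2.2569
beam 4: φ=270°, α=105°
  dir = (cos 105°, sin 105°) = (-0.2588, 0.9659); from cell (4,6)
  next x-line at t=3.1682, next y-line at t=0.3727; Δt_x=3.8637, Δt_y=1.0353
    y: enter (4,7) at t=0.3727
    y: enter (4,8) at t=1.4080 ← occupied
  → r_4 = 1.4080

ranges = [3.9548, 5.8390, 2.2569, 1.4080]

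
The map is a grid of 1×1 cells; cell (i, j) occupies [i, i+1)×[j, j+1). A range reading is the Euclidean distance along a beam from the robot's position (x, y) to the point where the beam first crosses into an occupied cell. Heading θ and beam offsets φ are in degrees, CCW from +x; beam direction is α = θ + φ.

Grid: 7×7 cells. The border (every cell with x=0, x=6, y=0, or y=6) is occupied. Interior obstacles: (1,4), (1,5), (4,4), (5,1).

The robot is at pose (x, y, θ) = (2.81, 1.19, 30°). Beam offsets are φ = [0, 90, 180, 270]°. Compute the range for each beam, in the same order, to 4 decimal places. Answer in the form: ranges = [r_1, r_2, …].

ranges = [3.6835, 3.2447, 0.3800, 0.2194]

beam 1: φ=0°, α=30°
  dir = (cos 30°, sin 30°) = (0.8660, 0.5000); from cell (2,1)
  next x-line at t=0.2194, next y-line at t=1.6200; Δt_x=1.1547, Δt_y=2.0000
    x: enter (3,1) at t=0.2194
    x: enter (4,1) at t=1.3741
    y: enter (4,2) at t=1.6200
    x: enter (5,2) at t=2.5288
    y: enter (5,3) at t=3.6200
    x: enter (6,3) at t=3.6835 ← occupied
  → r_1 = 3.6835
beam 2: φ=90°, α=120°
  dir = (cos 120°, sin 120°) = (-0.5000, 0.8660); from cell (2,1)
  next x-line at t=1.6200, next y-line at t=0.9353; Δt_x=2.0000, Δt_y=1.1547
    y: enter (2,2) at t=0.9353
    x: enter (1,2) at t=1.6200
    y: enter (1,3) at t=2.0900
    y: enter (1,4) at t=3.2447 ← occupied
  → r_2 = 3.2447
beam 3: φ=180°, α=210°
  dir = (cos 210°, sin 210°) = (-0.8660, -0.5000); from cell (2,1)
  next x-line at t=0.9353, next y-line at t=0.3800; Δt_x=1.1547, Δt_y=2.0000
    y: enter (2,0) at t=0.3800 ← occupied
  → r_3 = 0.3800
beam 4: φ=270°, α=300°
  dir = (cos 300°, sin 300°) = (0.5000, -0.8660); from cell (2,1)
  next x-line at t=0.3800, next y-line at t=0.2194; Δt_x=2.0000, Δt_y=1.1547
    y: enter (2,0) at t=0.2194 ← occupied
  → r_4 = 0.2194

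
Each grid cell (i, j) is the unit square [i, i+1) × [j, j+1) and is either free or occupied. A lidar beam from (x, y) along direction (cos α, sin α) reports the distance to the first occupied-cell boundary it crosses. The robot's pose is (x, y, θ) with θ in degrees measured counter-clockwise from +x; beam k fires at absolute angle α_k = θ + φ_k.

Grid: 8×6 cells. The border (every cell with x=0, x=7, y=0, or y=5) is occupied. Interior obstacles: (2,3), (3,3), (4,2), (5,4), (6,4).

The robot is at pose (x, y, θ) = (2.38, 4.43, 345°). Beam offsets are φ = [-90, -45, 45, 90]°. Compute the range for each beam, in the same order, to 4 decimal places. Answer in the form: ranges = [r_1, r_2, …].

ranges = [0.4452, 0.4965, 1.1400, 0.5901]

beam 1: φ=-90°, α=255°
  direction (-0.2588, -0.9659); cell (2,4); t to first gridline: x 1.4682, y 0.4452 (then +3.8637 / +1.0353)
    (2,3) via y @ 0.4452  # hit
  → r_1 = 0.4452
beam 2: φ=-45°, α=300°
  direction (0.5000, -0.8660); cell (2,4); t to first gridline: x 1.2400, y 0.4965 (then +2.0000 / +1.1547)
    (2,3) via y @ 0.4965  # hit
  → r_2 = 0.4965
beam 3: φ=45°, α=30°
  direction (0.8660, 0.5000); cell (2,4); t to first gridline: x 0.7159, y 1.1400 (then +1.1547 / +2.0000)
    (3,4) via x @ 0.7159
    (3,5) via y @ 1.1400  # hit
  → r_3 = 1.1400
beam 4: φ=90°, α=75°
  direction (0.2588, 0.9659); cell (2,4); t to first gridline: x 2.3955, y 0.5901 (then +3.8637 / +1.0353)
    (2,5) via y @ 0.5901  # hit
  → r_4 = 0.5901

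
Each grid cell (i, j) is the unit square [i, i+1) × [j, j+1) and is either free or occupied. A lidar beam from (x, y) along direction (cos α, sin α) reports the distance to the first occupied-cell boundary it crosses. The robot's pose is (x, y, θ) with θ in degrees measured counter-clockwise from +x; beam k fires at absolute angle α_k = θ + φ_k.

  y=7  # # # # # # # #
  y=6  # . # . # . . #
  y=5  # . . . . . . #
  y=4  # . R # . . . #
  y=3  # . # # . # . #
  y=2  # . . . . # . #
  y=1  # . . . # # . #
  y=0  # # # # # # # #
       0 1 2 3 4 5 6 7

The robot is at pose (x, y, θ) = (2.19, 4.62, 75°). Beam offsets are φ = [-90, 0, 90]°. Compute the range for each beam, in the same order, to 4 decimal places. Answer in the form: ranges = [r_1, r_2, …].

ranges = [0.8386, 1.4287, 1.2320]

beam 1: φ=-90°, α=345°
  cosα=0.9659 sinα=-0.2588 | (2,4) | tMaxX 0.8386 tMaxY 2.3955 | tΔX 1.0353 tΔY 3.8637
    t=0.8386 [x] (3,4) — stop
  → r_1 = 0.8386
beam 2: φ=0°, α=75°
  cosα=0.2588 sinα=0.9659 | (2,4) | tMaxX 3.1296 tMaxY 0.3934 | tΔX 3.8637 tΔY 1.0353
    t=0.3934 [y] (2,5)
    t=1.4287 [y] (2,6) — stop
  → r_2 = 1.4287
beam 3: φ=90°, α=165°
  cosα=-0.9659 sinα=0.2588 | (2,4) | tMaxX 0.1967 tMaxY 1.4682 | tΔX 1.0353 tΔY 3.8637
    t=0.1967 [x] (1,4)
    t=1.2320 [x] (0,4) — stop
  → r_3 = 1.2320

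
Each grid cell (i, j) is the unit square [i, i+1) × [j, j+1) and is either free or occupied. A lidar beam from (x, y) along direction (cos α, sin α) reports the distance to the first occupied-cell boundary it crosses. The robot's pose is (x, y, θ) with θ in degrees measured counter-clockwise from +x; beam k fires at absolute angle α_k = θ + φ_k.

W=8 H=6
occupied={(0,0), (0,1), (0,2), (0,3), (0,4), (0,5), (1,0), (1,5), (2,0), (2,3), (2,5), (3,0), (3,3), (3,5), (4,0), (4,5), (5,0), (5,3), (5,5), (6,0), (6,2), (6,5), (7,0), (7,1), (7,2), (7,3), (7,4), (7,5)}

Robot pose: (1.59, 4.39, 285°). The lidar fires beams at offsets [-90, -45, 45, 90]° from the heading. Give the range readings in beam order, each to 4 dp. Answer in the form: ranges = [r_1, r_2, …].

beam 1: φ=-90°, α=195°
  d=(-0.9659,-0.2588)  start (1,4)  tX=0.6108 tY=1.5068  stride 1/|dx|=1.0353 1/|dy|=3.8637
    cross x-line → (0,4), t=0.6108 (wall)
  → r_1 = 0.6108
beam 2: φ=-45°, α=240°
  d=(-0.5000,-0.8660)  start (1,4)  tX=1.1800 tY=0.4503  stride 1/|dx|=2.0000 1/|dy|=1.1547
    cross y-line → (1,3), t=0.4503
    cross x-line → (0,3), t=1.1800 (wall)
  → r_2 = 1.1800
beam 3: φ=45°, α=330°
  d=(0.8660,-0.5000)  start (1,4)  tX=0.4734 tY=0.7800  stride 1/|dx|=1.1547 1/|dy|=2.0000
    cross x-line → (2,4), t=0.4734
    cross y-line → (2,3), t=0.7800 (wall)
  → r_3 = 0.7800
beam 4: φ=90°, α=15°
  d=(0.9659,0.2588)  start (1,4)  tX=0.4245 tY=2.3569  stride 1/|dx|=1.0353 1/|dy|=3.8637
    cross x-line → (2,4), t=0.4245
    cross x-line → (3,4), t=1.4597
    cross y-line → (3,5), t=2.3569 (wall)
  → r_4 = 2.3569

ranges = [0.6108, 1.1800, 0.7800, 2.3569]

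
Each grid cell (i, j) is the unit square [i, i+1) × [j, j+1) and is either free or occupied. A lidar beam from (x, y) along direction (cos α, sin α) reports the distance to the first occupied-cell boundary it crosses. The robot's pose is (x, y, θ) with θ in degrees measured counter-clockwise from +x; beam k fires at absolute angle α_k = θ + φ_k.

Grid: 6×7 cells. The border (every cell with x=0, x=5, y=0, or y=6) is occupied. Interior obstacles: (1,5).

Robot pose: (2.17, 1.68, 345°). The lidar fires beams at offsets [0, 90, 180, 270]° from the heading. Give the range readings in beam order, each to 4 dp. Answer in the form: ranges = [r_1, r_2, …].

ranges = [2.6273, 4.4724, 1.2113, 0.7040]

beam 1: φ=0°, α=345°
  direction (0.9659, -0.2588); cell (2,1); t to first gridline: x 0.8593, y 2.6273 (then +1.0353 / +3.8637)
    (3,1) via x @ 0.8593
    (4,1) via x @ 1.8946
    (4,0) via y @ 2.6273  # hit
  → r_1 = 2.6273
beam 2: φ=90°, α=75°
  direction (0.2588, 0.9659); cell (2,1); t to first gridline: x 3.2069, y 0.3313 (then +3.8637 / +1.0353)
    (2,2) via y @ 0.3313
    (2,3) via y @ 1.3666
    (2,4) via y @ 2.4018
    (3,4) via x @ 3.2069
    (3,5) via y @ 3.4371
    (3,6) via y @ 4.4724  # hit
  → r_2 = 4.4724
beam 3: φ=180°, α=165°
  direction (-0.9659, 0.2588); cell (2,1); t to first gridline: x 0.1760, y 1.2364 (then +1.0353 / +3.8637)
    (1,1) via x @ 0.1760
    (0,1) via x @ 1.2113  # hit
  → r_3 = 1.2113
beam 4: φ=270°, α=255°
  direction (-0.2588, -0.9659); cell (2,1); t to first gridline: x 0.6568, y 0.7040 (then +3.8637 / +1.0353)
    (1,1) via x @ 0.6568
    (1,0) via y @ 0.7040  # hit
  → r_4 = 0.7040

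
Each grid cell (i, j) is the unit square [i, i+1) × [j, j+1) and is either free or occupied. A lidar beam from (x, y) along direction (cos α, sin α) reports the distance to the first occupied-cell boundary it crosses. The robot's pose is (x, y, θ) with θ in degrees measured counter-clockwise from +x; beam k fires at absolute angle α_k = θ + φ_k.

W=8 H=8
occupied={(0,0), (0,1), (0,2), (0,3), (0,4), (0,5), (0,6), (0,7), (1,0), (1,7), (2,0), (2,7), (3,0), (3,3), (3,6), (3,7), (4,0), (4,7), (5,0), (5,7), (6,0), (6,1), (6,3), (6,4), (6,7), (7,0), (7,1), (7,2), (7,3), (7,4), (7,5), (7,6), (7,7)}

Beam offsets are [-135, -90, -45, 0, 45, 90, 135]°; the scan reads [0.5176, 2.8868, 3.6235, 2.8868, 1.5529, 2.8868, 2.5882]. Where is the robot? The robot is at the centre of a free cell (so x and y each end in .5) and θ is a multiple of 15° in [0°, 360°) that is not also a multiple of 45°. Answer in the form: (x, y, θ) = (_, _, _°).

(x, y, θ) = (3.5, 4.5, 60°)

Candidates: 31 free-cell centres × 16 headings = 496 poses. Raycast each; keep the one whose scan matches to 4 dp.
  (1.5, 6.5, 165°): beam 1 = 1.0000 ≠ 0.5176 ✗
  (4.5, 6.5, 120°): beam 1 = 2.5882 ≠ 0.5176 ✗
  (6.5, 5.5, 255°): beam 1 = 1.7321 ≠ 0.5176 ✗
  …
  (3.5, 4.5, 60°): r_1=0.5176, r_2=2.8868, r_3=3.6235, r_4=2.8868, r_5=1.5529, r_6=2.8868, r_7=2.5882 — all match ✓
Only this pose fits every beam.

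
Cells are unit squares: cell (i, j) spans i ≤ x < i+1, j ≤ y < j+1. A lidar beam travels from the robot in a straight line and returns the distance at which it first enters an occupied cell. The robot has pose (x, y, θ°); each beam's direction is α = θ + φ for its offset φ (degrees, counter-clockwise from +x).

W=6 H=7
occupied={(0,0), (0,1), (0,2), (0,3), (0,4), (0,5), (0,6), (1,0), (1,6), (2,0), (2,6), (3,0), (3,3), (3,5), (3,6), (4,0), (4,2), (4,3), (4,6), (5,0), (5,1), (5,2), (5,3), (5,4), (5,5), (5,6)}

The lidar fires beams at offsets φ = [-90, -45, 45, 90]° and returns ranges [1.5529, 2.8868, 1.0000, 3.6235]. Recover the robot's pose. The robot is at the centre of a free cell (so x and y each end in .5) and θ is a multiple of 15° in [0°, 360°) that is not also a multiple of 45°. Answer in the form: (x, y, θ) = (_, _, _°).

Enumerate (i+0.5, j+0.5, θ) over the 16 free cells and 16 admissible headings. For each, cast all 4 beams and compare to the given ranges.
  (2.5, 1.5, 30°): beam 1 = 0.5774 ≠ 1.5529 ✗
  (1.5, 5.5, 150°): beam 1 = 0.5774 ≠ 1.5529 ✗
  (1.5, 1.5, 300°): beam 1 = 0.5774 ≠ 1.5529 ✗
  (3.5, 4.5, 255°): beam 1 = 2.5882 ≠ 1.5529 ✗
  …
  (2.5, 2.5, 15°): r_1=1.5529, r_2=2.8868, r_3=1.0000, r_4=3.6235 — all match ✓
Unique over the lattice → pose = (2.5, 2.5, 15°).

(x, y, θ) = (2.5, 2.5, 15°)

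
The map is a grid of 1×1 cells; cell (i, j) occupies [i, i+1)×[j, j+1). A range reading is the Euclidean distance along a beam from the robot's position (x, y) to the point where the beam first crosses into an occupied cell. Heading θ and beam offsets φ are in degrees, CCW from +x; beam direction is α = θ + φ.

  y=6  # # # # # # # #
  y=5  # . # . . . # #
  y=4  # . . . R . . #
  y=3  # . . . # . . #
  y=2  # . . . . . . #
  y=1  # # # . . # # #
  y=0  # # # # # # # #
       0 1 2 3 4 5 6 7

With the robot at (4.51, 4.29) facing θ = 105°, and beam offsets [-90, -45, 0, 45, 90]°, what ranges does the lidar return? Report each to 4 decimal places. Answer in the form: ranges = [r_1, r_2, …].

beam 1: φ=-90°, α=15°
  d=(0.9659,0.2588)  start (4,4)  tX=0.5073 tY=2.7432  stride 1/|dx|=1.0353 1/|dy|=3.8637
    cross x-line → (5,4), t=0.5073
    cross x-line → (6,4), t=1.5426
    cross x-line → (7,4), t=2.5778 (wall)
  → r_1 = 2.5778
beam 2: φ=-45°, α=60°
  d=(0.5000,0.8660)  start (4,4)  tX=0.9800 tY=0.8198  stride 1/|dx|=2.0000 1/|dy|=1.1547
    cross y-line → (4,5), t=0.8198
    cross x-line → (5,5), t=0.9800
    cross y-line → (5,6), t=1.9745 (wall)
  → r_2 = 1.9745
beam 3: φ=0°, α=105°
  d=(-0.2588,0.9659)  start (4,4)  tX=1.9705 tY=0.7350  stride 1/|dx|=3.8637 1/|dy|=1.0353
    cross y-line → (4,5), t=0.7350
    cross y-line → (4,6), t=1.7703 (wall)
  → r_3 = 1.7703
beam 4: φ=45°, α=150°
  d=(-0.8660,0.5000)  start (4,4)  tX=0.5889 tY=1.4200  stride 1/|dx|=1.1547 1/|dy|=2.0000
    cross x-line → (3,4), t=0.5889
    cross y-line → (3,5), t=1.4200
    cross x-line → (2,5), t=1.7436 (wall)
  → r_4 = 1.7436
beam 5: φ=90°, α=195°
  d=(-0.9659,-0.2588)  start (4,4)  tX=0.5280 tY=1.1205  stride 1/|dx|=1.0353 1/|dy|=3.8637
    cross x-line → (3,4), t=0.5280
    cross y-line → (3,3), t=1.1205
    cross x-line → (2,3), t=1.5633
    cross x-line → (1,3), t=2.5985
    cross x-line → (0,3), t=3.6338 (wall)
  → r_5 = 3.6338

ranges = [2.5778, 1.9745, 1.7703, 1.7436, 3.6338]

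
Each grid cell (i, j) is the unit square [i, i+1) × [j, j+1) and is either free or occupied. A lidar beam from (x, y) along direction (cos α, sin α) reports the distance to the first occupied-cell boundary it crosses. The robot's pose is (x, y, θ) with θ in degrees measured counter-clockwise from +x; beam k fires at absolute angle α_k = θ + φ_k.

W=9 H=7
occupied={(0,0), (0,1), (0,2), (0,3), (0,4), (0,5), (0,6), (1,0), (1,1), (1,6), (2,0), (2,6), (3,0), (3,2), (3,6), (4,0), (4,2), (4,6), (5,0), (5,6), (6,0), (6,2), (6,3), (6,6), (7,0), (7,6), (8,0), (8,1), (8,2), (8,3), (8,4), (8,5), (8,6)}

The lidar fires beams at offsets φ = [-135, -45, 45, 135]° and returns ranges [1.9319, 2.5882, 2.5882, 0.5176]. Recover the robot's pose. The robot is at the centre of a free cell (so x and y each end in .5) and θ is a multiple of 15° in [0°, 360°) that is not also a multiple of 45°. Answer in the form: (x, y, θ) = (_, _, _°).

The pose lattice has 30·16 = 480 candidates. Test each by forward raycasting.
  (7.5, 2.5, 345°): beam 1 = 0.5774 ≠ 1.9319 ✗
  (6.5, 5.5, 240°): beam 1 = 0.5176 ≠ 1.9319 ✗
  (3.5, 4.5, 15°): beam 1 = 3.0000 ≠ 1.9319 ✗
  …
  (5.5, 5.5, 300°): r_1=1.9319, r_2=2.5882, r_3=2.5882, r_4=0.5176 — all match ✓
No second candidate reproduces the full scan.

(x, y, θ) = (5.5, 5.5, 300°)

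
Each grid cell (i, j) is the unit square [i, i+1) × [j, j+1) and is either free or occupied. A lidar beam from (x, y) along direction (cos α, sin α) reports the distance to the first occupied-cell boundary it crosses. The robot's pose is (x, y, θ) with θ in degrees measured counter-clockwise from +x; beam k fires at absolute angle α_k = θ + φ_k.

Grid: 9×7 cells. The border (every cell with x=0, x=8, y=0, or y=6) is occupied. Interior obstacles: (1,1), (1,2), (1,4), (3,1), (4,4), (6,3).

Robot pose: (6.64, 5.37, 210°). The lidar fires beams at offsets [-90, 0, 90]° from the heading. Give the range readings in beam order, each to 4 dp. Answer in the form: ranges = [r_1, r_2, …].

beam 1: φ=-90°, α=120°
  d=(-0.5000,0.8660)  start (6,5)  tX=1.2800 tY=0.7275  stride 1/|dx|=2.0000 1/|dy|=1.1547
    cross y-line → (6,6), t=0.7275 (wall)
  → r_1 = 0.7275
beam 2: φ=0°, α=210°
  d=(-0.8660,-0.5000)  start (6,5)  tX=0.7390 tY=0.7400  stride 1/|dx|=1.1547 1/|dy|=2.0000
    cross x-line → (5,5), t=0.7390
    cross y-line → (5,4), t=0.7400
    cross x-line → (4,4), t=1.8937 (wall)
  → r_2 = 1.8937
beam 3: φ=90°, α=300°
  d=(0.5000,-0.8660)  start (6,5)  tX=0.7200 tY=0.4272  stride 1/|dx|=2.0000 1/|dy|=1.1547
    cross y-line → (6,4), t=0.4272
    cross x-line → (7,4), t=0.7200
    cross y-line → (7,3), t=1.5819
    cross x-line → (8,3), t=2.7200 (wall)
  → r_3 = 2.7200

ranges = [0.7275, 1.8937, 2.7200]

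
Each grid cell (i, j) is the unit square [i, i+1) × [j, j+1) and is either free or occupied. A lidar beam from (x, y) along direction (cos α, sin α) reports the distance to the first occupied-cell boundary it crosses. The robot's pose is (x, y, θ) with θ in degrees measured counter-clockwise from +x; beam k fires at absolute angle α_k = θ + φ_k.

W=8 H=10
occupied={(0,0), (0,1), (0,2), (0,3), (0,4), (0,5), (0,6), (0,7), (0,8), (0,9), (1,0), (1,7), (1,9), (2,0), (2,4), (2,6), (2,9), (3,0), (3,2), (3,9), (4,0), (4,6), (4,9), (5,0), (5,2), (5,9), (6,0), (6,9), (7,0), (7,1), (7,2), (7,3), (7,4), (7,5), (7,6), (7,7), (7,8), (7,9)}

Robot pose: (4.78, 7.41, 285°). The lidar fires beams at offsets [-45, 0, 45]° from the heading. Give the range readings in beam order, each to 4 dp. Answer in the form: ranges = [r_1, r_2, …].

beam 1: φ=-45°, α=240°
  dir = (cos 240°, sin 240°) = (-0.5000, -0.8660); from cell (4,7)
  next x-line at t=1.5600, next y-line at t=0.4734; Δt_x=2.0000, Δt_y=1.1547
    y: enter (4,6) at t=0.4734 ← occupied
  → r_1 = 0.4734
beam 2: φ=0°, α=285°
  dir = (cos 285°, sin 285°) = (0.2588, -0.9659); from cell (4,7)
  next x-line at t=0.8500, next y-line at t=0.4245; Δt_x=3.8637, Δt_y=1.0353
    y: enter (4,6) at t=0.4245 ← occupied
  → r_2 = 0.4245
beam 3: φ=45°, α=330°
  dir = (cos 330°, sin 330°) = (0.8660, -0.5000); from cell (4,7)
  next x-line at t=0.2540, next y-line at t=0.8200; Δt_x=1.1547, Δt_y=2.0000
    x: enter (5,7) at t=0.2540
    y: enter (5,6) at t=0.8200
    x: enter (6,6) at t=1.4087
    x: enter (7,6) at t=2.5634 ← occupied
  → r_3 = 2.5634

ranges = [0.4734, 0.4245, 2.5634]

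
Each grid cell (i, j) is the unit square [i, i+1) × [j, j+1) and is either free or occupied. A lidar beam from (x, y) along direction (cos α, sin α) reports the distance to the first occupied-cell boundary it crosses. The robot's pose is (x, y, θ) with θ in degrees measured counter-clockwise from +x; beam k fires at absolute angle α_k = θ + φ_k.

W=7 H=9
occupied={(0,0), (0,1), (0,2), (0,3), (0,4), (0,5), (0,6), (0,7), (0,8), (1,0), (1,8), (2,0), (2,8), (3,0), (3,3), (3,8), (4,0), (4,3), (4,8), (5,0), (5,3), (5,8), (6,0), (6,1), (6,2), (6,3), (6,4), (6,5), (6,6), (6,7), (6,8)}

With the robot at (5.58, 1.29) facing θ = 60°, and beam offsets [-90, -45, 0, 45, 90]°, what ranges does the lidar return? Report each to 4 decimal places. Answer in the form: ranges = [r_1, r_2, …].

beam 1: φ=-90°, α=330°
  direction (0.8660, -0.5000); cell (5,1); t to first gridline: x 0.4850, y 0.5800 (then +1.1547 / +2.0000)
    (6,1) via x @ 0.4850  # hit
  → r_1 = 0.4850
beam 2: φ=-45°, α=15°
  direction (0.9659, 0.2588); cell (5,1); t to first gridline: x 0.4348, y 2.7432 (then +1.0353 / +3.8637)
    (6,1) via x @ 0.4348  # hit
  → r_2 = 0.4348
beam 3: φ=0°, α=60°
  direction (0.5000, 0.8660); cell (5,1); t to first gridline: x 0.8400, y 0.8198 (then +2.0000 / +1.1547)
    (5,2) via y @ 0.8198
    (6,2) via x @ 0.8400  # hit
  → r_3 = 0.8400
beam 4: φ=45°, α=105°
  direction (-0.2588, 0.9659); cell (5,1); t to first gridline: x 2.2409, y 0.7350 (then +3.8637 / +1.0353)
    (5,2) via y @ 0.7350
    (5,3) via y @ 1.7703  # hit
  → r_4 = 1.7703
beam 5: φ=90°, α=150°
  direction (-0.8660, 0.5000); cell (5,1); t to first gridline: x 0.6697, y 1.4200 (then +1.1547 / +2.0000)
    (4,1) via x @ 0.6697
    (4,2) via y @ 1.4200
    (3,2) via x @ 1.8244
    (2,2) via x @ 2.9791
    (2,3) via y @ 3.4200
    (1,3) via x @ 4.1338
    (0,3) via x @ 5.2885  # hit
  → r_5 = 5.2885

ranges = [0.4850, 0.4348, 0.8400, 1.7703, 5.2885]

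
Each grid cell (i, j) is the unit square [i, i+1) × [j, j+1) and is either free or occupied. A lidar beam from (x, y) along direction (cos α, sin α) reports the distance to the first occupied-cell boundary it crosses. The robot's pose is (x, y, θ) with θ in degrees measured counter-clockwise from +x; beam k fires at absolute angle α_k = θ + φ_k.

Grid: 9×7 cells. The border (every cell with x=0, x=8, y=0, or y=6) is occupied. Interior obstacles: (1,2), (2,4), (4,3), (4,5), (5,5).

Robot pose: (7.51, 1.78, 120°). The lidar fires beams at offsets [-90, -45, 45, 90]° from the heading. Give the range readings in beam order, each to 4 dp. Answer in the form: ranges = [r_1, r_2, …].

ranges = [0.5658, 1.8932, 6.7396, 1.5600]

beam 1: φ=-90°, α=30°
  cosα=0.8660 sinα=0.5000 | (7,1) | tMaxX 0.5658 tMaxY 0.4400 | tΔX 1.1547 tΔY 2.0000
    t=0.4400 [y] (7,2)
    t=0.5658 [x] (8,2) — stop
  → r_1 = 0.5658
beam 2: φ=-45°, α=75°
  cosα=0.2588 sinα=0.9659 | (7,1) | tMaxX 1.8932 tMaxY 0.2278 | tΔX 3.8637 tΔY 1.0353
    t=0.2278 [y] (7,2)
    t=1.2630 [y] (7,3)
    t=1.8932 [x] (8,3) — stop
  → r_2 = 1.8932
beam 3: φ=45°, α=165°
  cosα=-0.9659 sinα=0.2588 | (7,1) | tMaxX 0.5280 tMaxY 0.8500 | tΔX 1.0353 tΔY 3.8637
    t=0.5280 [x] (6,1)
    t=0.8500 [y] (6,2)
    t=1.5633 [x] (5,2)
    t=2.5985 [x] (4,2)
    t=3.6338 [x] (3,2)
    t=4.6691 [x] (2,2)
    t=4.7137 [y] (2,3)
    t=5.7044 [x] (1,3)
    t=6.7396 [x] (0,3) — stop
  → r_3 = 6.7396
beam 4: φ=90°, α=210°
  cosα=-0.8660 sinα=-0.5000 | (7,1) | tMaxX 0.5889 tMaxY 1.5600 | tΔX 1.1547 tΔY 2.0000
    t=0.5889 [x] (6,1)
    t=1.5600 [y] (6,0) — stop
  → r_4 = 1.5600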